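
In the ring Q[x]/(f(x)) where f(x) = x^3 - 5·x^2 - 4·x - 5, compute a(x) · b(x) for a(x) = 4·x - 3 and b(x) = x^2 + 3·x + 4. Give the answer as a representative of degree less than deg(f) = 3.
First multiply in Q[x] without reducing: a · b = 4·x^3 + 9·x^2 + 7·x - 12. Now divide by f(x) = x^3 - 5·x^2 - 4·x - 5, eliminating the leading term at each step:
  leading term 4·x^3: subtract (4)·f(x) = 4·x^3 - 20·x^2 - 16·x - 20, leaving 29·x^2 + 23·x + 8
The degree is now < 3, so this is the remainder. Hence a · b ≡ 29·x^2 + 23·x + 8 in Q[x]/(f).

Final answer: a · b ≡ 29·x^2 + 23·x + 8 (mod f(x))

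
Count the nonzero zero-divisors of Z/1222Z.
In Z/1222Z each nonzero element is either a unit (gcd with 1222 is 1) or a zero-divisor (gcd > 1). The number of units is φ(1222): factorise 1222 = 2 · 13 · 47, so φ(1222) = (2 − 1) · (13 − 1) · (47 − 1) = 1 · 12 · 46 = 552. The nonzero elements number 1222 − 1 = 1221. Hence the nonzero zero-divisors number 1221 − 552 = 669.

Final answer: Z/1222Z has 669 nonzero zero-divisors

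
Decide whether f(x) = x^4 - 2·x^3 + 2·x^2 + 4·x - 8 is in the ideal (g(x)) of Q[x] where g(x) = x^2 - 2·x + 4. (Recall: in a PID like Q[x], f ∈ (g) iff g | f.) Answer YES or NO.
YES

In Q[x] the ideal (g) consists of all multiples of g, so f ∈ (g) iff g | f, i.e. iff the remainder of f on division by g is 0. Divide f by g (g is monic, so eliminate the leading term of the running remainder at each step):
  leading term x^4: subtract (x^2)·g(x) = x^4 - 2·x^3 + 4·x^2, leaving -2·x^2 + 4·x - 8
  leading term -2·x^2: subtract (-2)·g(x) = -2·x^2 + 4·x - 8, leaving 0
The remainder is 0, so f(x) = g(x) · h(x) with h(x) = x^2 - 2. Hence g | f, i.e. f ∈ (g).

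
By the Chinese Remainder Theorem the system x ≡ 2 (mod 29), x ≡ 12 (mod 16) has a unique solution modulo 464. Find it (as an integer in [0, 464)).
x ≡ 60 (mod 464); the representative in [0, 464) is 60

The moduli 29, 16 are pairwise coprime, so by the CRT there is a unique solution mod 29·16 = 464.
Solve by successive substitution. Start with x ≡ 2 (mod 29).
  Combine with x ≡ 12 (mod 16): write x = 2 + 29·t and require 2 + 29·t ≡ 12 (mod 16), i.e. 29·t ≡ 12 − 2 ≡ 10 (mod 16). Since 29^(−1) ≡ 5 (mod 16) (29 ≡ 13 (mod 16)), t ≡ 5·10 ≡ 2 (mod 16). So x ≡ 2 + 29·2 = 60 (mod 464).
Unique solution in [0, 464): x = 60.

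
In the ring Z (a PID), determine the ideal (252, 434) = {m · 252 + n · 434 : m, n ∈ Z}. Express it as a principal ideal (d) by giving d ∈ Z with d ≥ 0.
(252, 434) = (14); d = 14

In the PID Z, (a, b) is generated by gcd(a, b). Compute gcd(434, 252) with the extended Euclidean algorithm, tracking rows (r, s, t) with s·434 + t·252 = r:
  row A: (434, 1, 0)   [1·434 + 0·252 = 434]
  row B: (252, 0, 1)   [0·434 + 1·252 = 252]
  434 = 1·252 + 182   → row C = row A − 1·row B = (182, 1, −1)   [check: 1·434 − 1·252 = 182]
  252 = 1·182 + 70   → row D = row B − 1·row C = (70, −1, 2)   [check: −1·434 + 2·252 = 70]
  182 = 2·70 + 42   → row E = row C − 2·row D = (42, 3, −5)   [check: 3·434 − 5·252 = 42]
  70 = 1·42 + 28   → row F = row D − 1·row E = (28, −4, 7)   [check: −4·434 + 7·252 = 28]
  42 = 1·28 + 14   → row G = row E − 1·row F = (14, 7, −12)   [check: 7·434 − 12·252 = 14]
  28 = 2·14 + 0   → remainder 0, stop. gcd = 14 (last nonzero row G).
So gcd(252, 434) = 14, with Bézout identity 7·434 − 12·252 = 14. Containment (⊇): the Bézout identity exhibits 14 as an element of (252, 434), giving (14) ⊆ (252, 434). Containment (⊆): since 14 | 252 and 14 | 434 (252 = 14·18, 434 = 14·31), every Z-linear combination of 252 and 434 is divisible by 14, so (252, 434) ⊆ (14). Therefore (252, 434) = (14), d = 14.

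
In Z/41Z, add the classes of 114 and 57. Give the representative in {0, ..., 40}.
7

Reduce the summands first: 114 ≡ 32, 57 ≡ 16 (mod 41), so 114 + 57 ≡ 32 + 16 (mod 41). 32 + 16 = 48; 48 = 1·41 + 7, so (114 + 57) mod 41 = 7.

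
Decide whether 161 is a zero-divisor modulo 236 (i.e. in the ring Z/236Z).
NO

gcd(161, 236) = 1, so 161 is a unit in Z/236Z (it has a multiplicative inverse). A unit cannot be a zero-divisor: if 161·b ≡ 0 then multiplying both sides by 161^(−1) gives b ≡ 0. So 161 is not a zero-divisor.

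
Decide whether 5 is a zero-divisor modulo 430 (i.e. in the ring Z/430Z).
gcd(5, 430) = 5 > 1, so 5 is not a unit in Z/430Z. In Z/nZ every nonzero non-unit is a zero-divisor: explicitly, take b = 430/gcd = 86 ≠ 0 (mod 430); then 5·86 = 430 = 1·430, i.e. 5·86 ≡ 0 (mod 430). So 5 is a zero-divisor.

Final answer: YES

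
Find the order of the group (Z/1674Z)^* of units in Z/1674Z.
(Z/1674Z)^* consists of the classes a with gcd(a, 1674) = 1, so its order is φ(1674). φ is multiplicative, with φ(p^e) = p^e − p^(e−1). Factorise 1674 = 2 · 3^3 · 31. Then
  φ(1674) = (2 − 1) · (3^3 − 3^2) · (31 − 1) = 1 · 18 · 30 = 540.
Thus |(Z/1674Z)^*| = 540.

Final answer: |(Z/1674Z)^*| = 540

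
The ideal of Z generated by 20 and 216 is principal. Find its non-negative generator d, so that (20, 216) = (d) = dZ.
(20, 216) = (4); d = 4

In the PID Z, (a, b) is generated by gcd(a, b). Compute gcd(216, 20) with the extended Euclidean algorithm, tracking rows (r, s, t) with s·216 + t·20 = r:
  row A: (216, 1, 0)   [1·216 + 0·20 = 216]
  row B: (20, 0, 1)   [0·216 + 1·20 = 20]
  216 = 10·20 + 16   → row C = row A − 10·row B = (16, 1, −10)   [check: 1·216 − 10·20 = 16]
  20 = 1·16 + 4   → row D = row B − 1·row C = (4, −1, 11)   [check: −1·216 + 11·20 = 4]
  16 = 4·4 + 0   → remainder 0, stop. gcd = 4 (last nonzero row D).
So gcd(20, 216) = 4, with Bézout identity −1·216 + 11·20 = 4. Containment (⊇): the Bézout identity exhibits 4 as an element of (20, 216), giving (4) ⊆ (20, 216). Containment (⊆): since 4 | 20 and 4 | 216 (20 = 4·5, 216 = 4·54), every Z-linear combination of 20 and 216 is divisible by 4, so (20, 216) ⊆ (4). Therefore (20, 216) = (4), d = 4.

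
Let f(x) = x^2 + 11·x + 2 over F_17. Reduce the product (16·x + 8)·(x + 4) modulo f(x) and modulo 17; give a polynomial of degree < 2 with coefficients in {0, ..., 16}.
Multiply as integer polynomials: a · b = 16·x^2 + 72·x + 32. Reducing coefficients mod 17: a · b ≡ 16·x^2 + 4·x + 15. Now divide by f(x) = x^2 + 11·x + 2 in F_17[x], eliminating the leading term at each step:
  leading term 16·x^2: subtract (16)·f(x) = 16·x^2 + 6·x + 15, leaving 15·x (coefficients mod 17)
The degree is now < 2, so this is the remainder. Hence a · b ≡ 15·x in F_17[x]/(f).

Final answer: a · b ≡ 15·x (mod f(x))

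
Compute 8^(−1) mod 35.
8^(−1) ≡ 22 (mod 35)

Apply the extended Euclidean algorithm to (35, 8), tracking rows (r, s, t) with s·35 + t·8 = r. Each division r_prev = q·r_cur + r_new produces the new row as (previous row) − q·(current row):
  row A: (35, 1, 0)   [1·35 + 0·8 = 35]
  row B: (8, 0, 1)   [0·35 + 1·8 = 8]
  35 = 4·8 + 3   → row C = row A − 4·row B = (3, 1, −4)   [check: 1·35 − 4·8 = 3]
  8 = 2·3 + 2   → row D = row B − 2·row C = (2, −2, 9)   [check: −2·35 + 9·8 = 2]
  3 = 1·2 + 1   → row E = row C − 1·row D = (1, 3, −13)   [check: 3·35 − 13·8 = 1]
  2 = 2·1 + 0   → remainder 0, stop. gcd = 1 (last nonzero row E).
The gcd is 1, so 8 is invertible mod 35. The last nonzero row gives 3·35 − 13·8 = 1, so t = −13. So 8^(−1) ≡ −13 ≡ 22 (mod 35). Verify: 8 · 22 = 176 ≡ 1 (mod 35). ✓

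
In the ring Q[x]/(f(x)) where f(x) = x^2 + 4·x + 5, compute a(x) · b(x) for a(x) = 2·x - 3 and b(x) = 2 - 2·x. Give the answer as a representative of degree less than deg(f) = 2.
a · b ≡ 26·x + 14 (mod f(x))

First multiply in Q[x] without reducing: a · b = -4·x^2 + 10·x - 6. Now divide by f(x) = x^2 + 4·x + 5, eliminating the leading term at each step:
  leading term -4·x^2: subtract (-4)·f(x) = -4·x^2 - 16·x - 20, leaving 26·x + 14
The degree is now < 2, so this is the remainder. Hence a · b ≡ 26·x + 14 in Q[x]/(f).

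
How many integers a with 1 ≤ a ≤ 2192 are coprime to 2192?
The number of a ∈ {1, ..., 2192} with gcd(a, 2192) = 1 is by definition Euler's totient φ(2192). φ is multiplicative, with φ(p^e) = p^e − p^(e−1). Factorise 2192 = 2^4 · 137. Then
  φ(2192) = (2^4 − 2^3) · (137 − 1) = 8 · 136 = 1088.
So there are 1088 such integers.

Final answer: 1088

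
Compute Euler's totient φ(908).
φ is multiplicative, with φ(p^e) = p^e − p^(e−1). Factorise 908 = 2^2 · 227. Then
  φ(908) = (2^2 − 2^1) · (227 − 1) = 2 · 226 = 452.

Final answer: φ(908) = 452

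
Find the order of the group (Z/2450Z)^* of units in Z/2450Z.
(Z/2450Z)^* consists of the classes a with gcd(a, 2450) = 1, so its order is φ(2450). φ is multiplicative, with φ(p^e) = p^e − p^(e−1). Factorise 2450 = 2 · 5^2 · 7^2. Then
  φ(2450) = (2 − 1) · (5^2 − 5^1) · (7^2 − 7^1) = 1 · 20 · 42 = 840.
Thus |(Z/2450Z)^*| = 840.

Final answer: |(Z/2450Z)^*| = 840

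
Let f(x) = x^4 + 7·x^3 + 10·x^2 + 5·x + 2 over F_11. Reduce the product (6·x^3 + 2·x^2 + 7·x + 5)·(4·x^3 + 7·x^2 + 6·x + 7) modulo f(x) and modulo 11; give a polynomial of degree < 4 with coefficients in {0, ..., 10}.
a · b ≡ 10·x^2 + 9·x + 5 (mod f(x))

Multiply as integer polynomials: a · b = 24·x^6 + 50·x^5 + 78·x^4 + 123·x^3 + 91·x^2 + 79·x + 35. Reducing coefficients mod 11: a · b ≡ 2·x^6 + 6·x^5 + x^4 + 2·x^3 + 3·x^2 + 2·x + 2. Now divide by f(x) = x^4 + 7·x^3 + 10·x^2 + 5·x + 2 in F_11[x], eliminating the leading term at each step:
  leading term 2·x^6: subtract (2·x^2)·f(x) = 2·x^6 + 3·x^5 + 9·x^4 + 10·x^3 + 4·x^2, leaving 3·x^5 + 3·x^4 + 3·x^3 + 10·x^2 + 2·x + 2 (coefficients mod 11)
  leading term 3·x^5: subtract (3·x)·f(x) = 3·x^5 + 10·x^4 + 8·x^3 + 4·x^2 + 6·x, leaving 4·x^4 + 6·x^3 + 6·x^2 + 7·x + 2 (coefficients mod 11)
  leading term 4·x^4: subtract (4)·f(x) = 4·x^4 + 6·x^3 + 7·x^2 + 9·x + 8, leaving 10·x^2 + 9·x + 5 (coefficients mod 11)
The degree is now < 4, so this is the remainder. Hence a · b ≡ 10·x^2 + 9·x + 5 in F_11[x]/(f).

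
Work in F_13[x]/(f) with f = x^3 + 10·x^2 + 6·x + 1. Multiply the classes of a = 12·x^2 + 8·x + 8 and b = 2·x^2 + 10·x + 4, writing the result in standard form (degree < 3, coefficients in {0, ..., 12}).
Multiply as integer polynomials: a · b = 24·x^4 + 136·x^3 + 144·x^2 + 112·x + 32. Reducing coefficients mod 13: a · b ≡ 11·x^4 + 6·x^3 + x^2 + 8·x + 6. Now divide by f(x) = x^3 + 10·x^2 + 6·x + 1 in F_13[x], eliminating the leading term at each step:
  leading term 11·x^4: subtract (11·x)·f(x) = 11·x^4 + 6·x^3 + x^2 + 11·x, leaving 10·x + 6 (coefficients mod 13)
The degree is now < 3, so this is the remainder. Hence a · b ≡ 10·x + 6 in F_13[x]/(f).

Final answer: a · b ≡ 10·x + 6 (mod f(x))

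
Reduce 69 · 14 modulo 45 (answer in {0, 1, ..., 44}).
21

Reduce the factors first: 69 ≡ 24 (mod 45), so 69 · 14 ≡ 24 · 14 (mod 45). 24 · 14 = 336. Dividing by 45: 336 = 7·45 + 21. So (69 · 14) mod 45 = 21.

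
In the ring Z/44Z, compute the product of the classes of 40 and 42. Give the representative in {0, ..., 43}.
8

Both factors are already reduced mod 44. 40 · 42 = 1680. Dividing by 44: 1680 = 38·44 + 8. So (40 · 42) mod 44 = 8.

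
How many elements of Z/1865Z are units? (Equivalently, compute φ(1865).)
Z/1865Z has φ(1865) = 1488 units

An element a ∈ Z/1865Z is a unit iff gcd(a, 1865) = 1, so the number of units is φ(1865). φ is multiplicative, with φ(p^e) = p^e − p^(e−1). Factorise 1865 = 5 · 373. Then
  φ(1865) = (5 − 1) · (373 − 1) = 4 · 372 = 1488.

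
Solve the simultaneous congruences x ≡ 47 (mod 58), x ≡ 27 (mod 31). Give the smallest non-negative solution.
x ≡ 337 (mod 1798); the representative in [0, 1798) is 337

The moduli 58, 31 are pairwise coprime, so by the CRT there is a unique solution mod 58·31 = 1798.
Solve by successive substitution. Start with x ≡ 47 (mod 58).
  Combine with x ≡ 27 (mod 31): write x = 47 + 58·t and require 47 + 58·t ≡ 27 (mod 31), i.e. 58·t ≡ 27 − 47 ≡ 11 (mod 31). Since 58^(−1) ≡ 23 (mod 31) (58 ≡ 27 (mod 31)), t ≡ 23·11 ≡ 5 (mod 31). So x ≡ 47 + 58·5 = 337 (mod 1798).
Unique solution in [0, 1798): x = 337.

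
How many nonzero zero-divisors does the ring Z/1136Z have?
Z/1136Z has 575 nonzero zero-divisors

In Z/1136Z each nonzero element is either a unit (gcd with 1136 is 1) or a zero-divisor (gcd > 1). The number of units is φ(1136): factorise 1136 = 2^4 · 71, so φ(1136) = (2^4 − 2^3) · (71 − 1) = 8 · 70 = 560. The nonzero elements number 1136 − 1 = 1135. Hence the nonzero zero-divisors number 1135 − 560 = 575.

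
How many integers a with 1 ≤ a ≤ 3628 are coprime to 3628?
The number of a ∈ {1, ..., 3628} with gcd(a, 3628) = 1 is by definition Euler's totient φ(3628). φ is multiplicative, with φ(p^e) = p^e − p^(e−1). Factorise 3628 = 2^2 · 907. Then
  φ(3628) = (2^2 − 2^1) · (907 − 1) = 2 · 906 = 1812.
So there are 1812 such integers.

Final answer: 1812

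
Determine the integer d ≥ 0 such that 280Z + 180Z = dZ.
(280, 180) = (20); d = 20

In the PID Z, (a, b) is generated by gcd(a, b). Compute gcd(280, 180) with the extended Euclidean algorithm, tracking rows (r, s, t) with s·280 + t·180 = r:
  row A: (280, 1, 0)   [1·280 + 0·180 = 280]
  row B: (180, 0, 1)   [0·280 + 1·180 = 180]
  280 = 1·180 + 100   → row C = row A − 1·row B = (100, 1, −1)   [check: 1·280 − 1·180 = 100]
  180 = 1·100 + 80   → row D = row B − 1·row C = (80, −1, 2)   [check: −1·280 + 2·180 = 80]
  100 = 1·80 + 20   → row E = row C − 1·row D = (20, 2, −3)   [check: 2·280 − 3·180 = 20]
  80 = 4·20 + 0   → remainder 0, stop. gcd = 20 (last nonzero row E).
So gcd(280, 180) = 20, with Bézout identity 2·280 − 3·180 = 20. Containment (⊇): the Bézout identity exhibits 20 as an element of (280, 180), giving (20) ⊆ (280, 180). Containment (⊆): since 20 | 280 and 20 | 180 (280 = 20·14, 180 = 20·9), every Z-linear combination of 280 and 180 is divisible by 20, so (280, 180) ⊆ (20). Therefore (280, 180) = (20), d = 20.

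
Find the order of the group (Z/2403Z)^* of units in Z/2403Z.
(Z/2403Z)^* consists of the classes a with gcd(a, 2403) = 1, so its order is φ(2403). φ is multiplicative, with φ(p^e) = p^e − p^(e−1). Factorise 2403 = 3^3 · 89. Then
  φ(2403) = (3^3 − 3^2) · (89 − 1) = 18 · 88 = 1584.
Thus |(Z/2403Z)^*| = 1584.

Final answer: |(Z/2403Z)^*| = 1584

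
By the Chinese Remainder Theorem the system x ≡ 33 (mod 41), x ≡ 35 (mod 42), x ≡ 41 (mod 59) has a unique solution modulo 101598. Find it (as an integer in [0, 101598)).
x ≡ 60221 (mod 101598); the representative in [0, 101598) is 60221

The moduli 41, 42, 59 are pairwise coprime, so by the CRT there is a unique solution mod 41·42·59 = 101598.
Solve by successive substitution. Start with x ≡ 33 (mod 41).
  Combine with x ≡ 35 (mod 42): write x = 33 + 41·t and require 33 + 41·t ≡ 35 (mod 42), i.e. 41·t ≡ 35 − 33 ≡ 2 (mod 42). Since 41^(−1) ≡ 41 (mod 42), t ≡ 41·2 ≡ 40 (mod 42). So x ≡ 33 + 41·40 = 1673 (mod 1722).
  Combine with x ≡ 41 (mod 59): write x = 1673 + 1722·t and require 1673 + 1722·t ≡ 41 (mod 59), i.e. 1722·t ≡ 41 − 1673 ≡ 20 (mod 59). Since 1722^(−1) ≡ 43 (mod 59) (1722 ≡ 11 (mod 59)), t ≡ 43·20 ≡ 34 (mod 59). So x ≡ 1673 + 1722·34 = 60221 (mod 101598).
Unique solution in [0, 101598): x = 60221.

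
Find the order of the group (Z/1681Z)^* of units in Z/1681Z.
(Z/1681Z)^* consists of the classes a with gcd(a, 1681) = 1, so its order is φ(1681). φ is multiplicative, with φ(p^e) = p^e − p^(e−1). Factorise 1681 = 41^2. Then
  φ(1681) = (41^2 − 41^1) = 1640 = 1640.
Thus |(Z/1681Z)^*| = 1640.

Final answer: |(Z/1681Z)^*| = 1640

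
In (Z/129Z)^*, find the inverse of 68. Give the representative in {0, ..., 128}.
Apply the extended Euclidean algorithm to (129, 68), tracking rows (r, s, t) with s·129 + t·68 = r. Each division r_prev = q·r_cur + r_new produces the new row as (previous row) − q·(current row):
  row A: (129, 1, 0)   [1·129 + 0·68 = 129]
  row B: (68, 0, 1)   [0·129 + 1·68 = 68]
  129 = 1·68 + 61   → row C = row A − 1·row B = (61, 1, −1)   [check: 1·129 − 1·68 = 61]
  68 = 1·61 + 7   → row D = row B − 1·row C = (7, −1, 2)   [check: −1·129 + 2·68 = 7]
  61 = 8·7 + 5   → row E = row C − 8·row D = (5, 9, −17)   [check: 9·129 − 17·68 = 5]
  7 = 1·5 + 2   → row F = row D − 1·row E = (2, −10, 19)   [check: −10·129 + 19·68 = 2]
  5 = 2·2 + 1   → row G = row E − 2·row F = (1, 29, −55)   [check: 29·129 − 55·68 = 1]
  2 = 2·1 + 0   → remainder 0, stop. gcd = 1 (last nonzero row G).
The gcd is 1, so 68 is invertible mod 129. The last nonzero row gives 29·129 − 55·68 = 1, so t = −55. So 68^(−1) ≡ −55 ≡ 74 (mod 129). Verify: 68 · 74 = 5032 ≡ 1 (mod 129). ✓

Final answer: 68^(−1) ≡ 74 (mod 129)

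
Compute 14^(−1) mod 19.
14^(−1) ≡ 15 (mod 19)

Apply the extended Euclidean algorithm to (19, 14), tracking rows (r, s, t) with s·19 + t·14 = r. Each division r_prev = q·r_cur + r_new produces the new row as (previous row) − q·(current row):
  row A: (19, 1, 0)   [1·19 + 0·14 = 19]
  row B: (14, 0, 1)   [0·19 + 1·14 = 14]
  19 = 1·14 + 5   → row C = row A − 1·row B = (5, 1, −1)   [check: 1·19 − 1·14 = 5]
  14 = 2·5 + 4   → row D = row B − 2·row C = (4, −2, 3)   [check: −2·19 + 3·14 = 4]
  5 = 1·4 + 1   → row E = row C − 1·row D = (1, 3, −4)   [check: 3·19 − 4·14 = 1]
  4 = 4·1 + 0   → remainder 0, stop. gcd = 1 (last nonzero row E).
The gcd is 1, so 14 is invertible mod 19. The last nonzero row gives 3·19 − 4·14 = 1, so t = −4. So 14^(−1) ≡ −4 ≡ 15 (mod 19). Verify: 14 · 15 = 210 ≡ 1 (mod 19). ✓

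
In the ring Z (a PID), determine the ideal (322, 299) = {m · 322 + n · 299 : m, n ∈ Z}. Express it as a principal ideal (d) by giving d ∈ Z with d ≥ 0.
In the PID Z, (a, b) is generated by gcd(a, b). Compute gcd(322, 299) with the extended Euclidean algorithm, tracking rows (r, s, t) with s·322 + t·299 = r:
  row A: (322, 1, 0)   [1·322 + 0·299 = 322]
  row B: (299, 0, 1)   [0·322 + 1·299 = 299]
  322 = 1·299 + 23   → row C = row A − 1·row B = (23, 1, −1)   [check: 1·322 − 1·299 = 23]
  299 = 13·23 + 0   → remainder 0, stop. gcd = 23 (last nonzero row C).
So gcd(322, 299) = 23, with Bézout identity 1·322 − 1·299 = 23. Containment (⊇): the Bézout identity exhibits 23 as an element of (322, 299), giving (23) ⊆ (322, 299). Containment (⊆): since 23 | 322 and 23 | 299 (322 = 23·14, 299 = 23·13), every Z-linear combination of 322 and 299 is divisible by 23, so (322, 299) ⊆ (23). Therefore (322, 299) = (23), d = 23.

Final answer: (322, 299) = (23); d = 23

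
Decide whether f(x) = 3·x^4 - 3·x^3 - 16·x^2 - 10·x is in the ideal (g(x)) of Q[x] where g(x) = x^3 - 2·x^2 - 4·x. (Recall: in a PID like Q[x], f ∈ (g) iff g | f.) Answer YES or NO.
NO

In Q[x] the ideal (g) consists of all multiples of g, so f ∈ (g) iff g | f, i.e. iff the remainder of f on division by g is 0. Divide f by g (g is monic, so eliminate the leading term of the running remainder at each step):
  leading term 3·x^4: subtract (3·x)·g(x) = 3·x^4 - 6·x^3 - 12·x^2, leaving 3·x^3 - 4·x^2 - 10·x
  leading term 3·x^3: subtract (3)·g(x) = 3·x^3 - 6·x^2 - 12·x, leaving 2·x^2 + 2·x
The remainder r(x) = 2·x^2 + 2·x ≠ 0 (and deg r < deg g), so g ∤ f, i.e. f ∉ (g).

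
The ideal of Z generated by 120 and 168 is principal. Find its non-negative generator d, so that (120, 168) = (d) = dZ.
In the PID Z, (a, b) is generated by gcd(a, b). Compute gcd(168, 120) with the extended Euclidean algorithm, tracking rows (r, s, t) with s·168 + t·120 = r:
  row A: (168, 1, 0)   [1·168 + 0·120 = 168]
  row B: (120, 0, 1)   [0·168 + 1·120 = 120]
  168 = 1·120 + 48   → row C = row A − 1·row B = (48, 1, −1)   [check: 1·168 − 1·120 = 48]
  120 = 2·48 + 24   → row D = row B − 2·row C = (24, −2, 3)   [check: −2·168 + 3·120 = 24]
  48 = 2·24 + 0   → remainder 0, stop. gcd = 24 (last nonzero row D).
So gcd(120, 168) = 24, with Bézout identity −2·168 + 3·120 = 24. Containment (⊇): the Bézout identity exhibits 24 as an element of (120, 168), giving (24) ⊆ (120, 168). Containment (⊆): since 24 | 120 and 24 | 168 (120 = 24·5, 168 = 24·7), every Z-linear combination of 120 and 168 is divisible by 24, so (120, 168) ⊆ (24). Therefore (120, 168) = (24), d = 24.

Final answer: (120, 168) = (24); d = 24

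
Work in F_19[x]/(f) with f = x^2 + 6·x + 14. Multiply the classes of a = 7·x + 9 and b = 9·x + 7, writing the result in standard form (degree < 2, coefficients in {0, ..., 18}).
a · b ≡ 18·x + 17 (mod f(x))

Multiply as integer polynomials: a · b = 63·x^2 + 130·x + 63. Reducing coefficients mod 19: a · b ≡ 6·x^2 + 16·x + 6. Now divide by f(x) = x^2 + 6·x + 14 in F_19[x], eliminating the leading term at each step:
  leading term 6·x^2: subtract (6)·f(x) = 6·x^2 + 17·x + 8, leaving 18·x + 17 (coefficients mod 19)
The degree is now < 2, so this is the remainder. Hence a · b ≡ 18·x + 17 in F_19[x]/(f).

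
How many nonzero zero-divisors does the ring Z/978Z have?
In Z/978Z each nonzero element is either a unit (gcd with 978 is 1) or a zero-divisor (gcd > 1). The number of units is φ(978): factorise 978 = 2 · 3 · 163, so φ(978) = (2 − 1) · (3 − 1) · (163 − 1) = 1 · 2 · 162 = 324. The nonzero elements number 978 − 1 = 977. Hence the nonzero zero-divisors number 977 − 324 = 653.

Final answer: Z/978Z has 653 nonzero zero-divisors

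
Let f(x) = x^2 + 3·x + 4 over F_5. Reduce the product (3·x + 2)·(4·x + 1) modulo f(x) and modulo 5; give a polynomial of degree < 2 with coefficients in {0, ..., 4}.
Multiply as integer polynomials: a · b = 12·x^2 + 11·x + 2. Reducing coefficients mod 5: a · b ≡ 2·x^2 + x + 2. Now divide by f(x) = x^2 + 3·x + 4 in F_5[x], eliminating the leading term at each step:
  leading term 2·x^2: subtract (2)·f(x) = 2·x^2 + x + 3, leaving 4 (coefficients mod 5)
The degree is now < 2, so this is the remainder. Hence a · b ≡ 4 in F_5[x]/(f).

Final answer: a · b ≡ 4 (mod f(x))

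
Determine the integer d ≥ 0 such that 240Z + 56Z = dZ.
(240, 56) = (8); d = 8

In the PID Z, (a, b) is generated by gcd(a, b). Compute gcd(240, 56) with the extended Euclidean algorithm, tracking rows (r, s, t) with s·240 + t·56 = r:
  row A: (240, 1, 0)   [1·240 + 0·56 = 240]
  row B: (56, 0, 1)   [0·240 + 1·56 = 56]
  240 = 4·56 + 16   → row C = row A − 4·row B = (16, 1, −4)   [check: 1·240 − 4·56 = 16]
  56 = 3·16 + 8   → row D = row B − 3·row C = (8, −3, 13)   [check: −3·240 + 13·56 = 8]
  16 = 2·8 + 0   → remainder 0, stop. gcd = 8 (last nonzero row D).
So gcd(240, 56) = 8, with Bézout identity −3·240 + 13·56 = 8. Containment (⊇): the Bézout identity exhibits 8 as an element of (240, 56), giving (8) ⊆ (240, 56). Containment (⊆): since 8 | 240 and 8 | 56 (240 = 8·30, 56 = 8·7), every Z-linear combination of 240 and 56 is divisible by 8, so (240, 56) ⊆ (8). Therefore (240, 56) = (8), d = 8.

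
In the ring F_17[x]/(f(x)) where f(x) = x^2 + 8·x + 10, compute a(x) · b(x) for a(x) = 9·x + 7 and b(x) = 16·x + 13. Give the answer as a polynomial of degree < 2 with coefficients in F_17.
a · b ≡ 12·x + 11 (mod f(x))

Multiply as integer polynomials: a · b = 144·x^2 + 229·x + 91. Reducing coefficients mod 17: a · b ≡ 8·x^2 + 8·x + 6. Now divide by f(x) = x^2 + 8·x + 10 in F_17[x], eliminating the leading term at each step:
  leading term 8·x^2: subtract (8)·f(x) = 8·x^2 + 13·x + 12, leaving 12·x + 11 (coefficients mod 17)
The degree is now < 2, so this is the remainder. Hence a · b ≡ 12·x + 11 in F_17[x]/(f).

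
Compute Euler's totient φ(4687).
φ(4687) = 4536

φ is multiplicative, with φ(p^e) = p^e − p^(e−1). Factorise 4687 = 43 · 109. Then
  φ(4687) = (43 − 1) · (109 − 1) = 42 · 108 = 4536.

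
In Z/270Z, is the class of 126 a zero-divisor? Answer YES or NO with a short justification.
YES

gcd(126, 270) = 18 > 1, so 126 is not a unit in Z/270Z. In Z/nZ every nonzero non-unit is a zero-divisor: explicitly, take b = 270/gcd = 15 ≠ 0 (mod 270); then 126·15 = 1890 = 7·270, i.e. 126·15 ≡ 0 (mod 270). So 126 is a zero-divisor.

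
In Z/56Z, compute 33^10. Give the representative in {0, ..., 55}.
Use repeated squaring. Binary(10) = 1010. Walk through the bits of the exponent 10 left-to-right: at each bit after the leading one, square the running value, then multiply by 33 if the bit is 1 (always reducing mod 56):
  bit 1 = 1 (leading): start with 33.
  bit 2 = 0: square 33^2 = 1089 ≡ 25 (mod 56).
  bit 3 = 1: square 25^2 = 625 ≡ 9; bit is 1, so multiply 9·33 = 297 ≡ 17 (mod 56).
  bit 4 = 0: square 17^2 = 289 ≡ 9 (mod 56).
Final value: 33^10 ≡ 9 (mod 56).

Final answer: 9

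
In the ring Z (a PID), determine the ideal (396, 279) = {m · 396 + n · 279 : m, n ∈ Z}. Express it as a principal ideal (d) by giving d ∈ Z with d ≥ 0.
In the PID Z, (a, b) is generated by gcd(a, b). Compute gcd(396, 279) with the extended Euclidean algorithm, tracking rows (r, s, t) with s·396 + t·279 = r:
  row A: (396, 1, 0)   [1·396 + 0·279 = 396]
  row B: (279, 0, 1)   [0·396 + 1·279 = 279]
  396 = 1·279 + 117   → row C = row A − 1·row B = (117, 1, −1)   [check: 1·396 − 1·279 = 117]
  279 = 2·117 + 45   → row D = row B − 2·row C = (45, −2, 3)   [check: −2·396 + 3·279 = 45]
  117 = 2·45 + 27   → row E = row C − 2·row D = (27, 5, −7)   [check: 5·396 − 7·279 = 27]
  45 = 1·27 + 18   → row F = row D − 1·row E = (18, −7, 10)   [check: −7·396 + 10·279 = 18]
  27 = 1·18 + 9   → row G = row E − 1·row F = (9, 12, −17)   [check: 12·396 − 17·279 = 9]
  18 = 2·9 + 0   → remainder 0, stop. gcd = 9 (last nonzero row G).
So gcd(396, 279) = 9, with Bézout identity 12·396 − 17·279 = 9. Containment (⊇): the Bézout identity exhibits 9 as an element of (396, 279), giving (9) ⊆ (396, 279). Containment (⊆): since 9 | 396 and 9 | 279 (396 = 9·44, 279 = 9·31), every Z-linear combination of 396 and 279 is divisible by 9, so (396, 279) ⊆ (9). Therefore (396, 279) = (9), d = 9.

Final answer: (396, 279) = (9); d = 9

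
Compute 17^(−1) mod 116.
17^(−1) ≡ 41 (mod 116)

Apply the extended Euclidean algorithm to (116, 17), tracking rows (r, s, t) with s·116 + t·17 = r. Each division r_prev = q·r_cur + r_new produces the new row as (previous row) − q·(current row):
  row A: (116, 1, 0)   [1·116 + 0·17 = 116]
  row B: (17, 0, 1)   [0·116 + 1·17 = 17]
  116 = 6·17 + 14   → row C = row A − 6·row B = (14, 1, −6)   [check: 1·116 − 6·17 = 14]
  17 = 1·14 + 3   → row D = row B − 1·row C = (3, −1, 7)   [check: −1·116 + 7·17 = 3]
  14 = 4·3 + 2   → row E = row C − 4·row D = (2, 5, −34)   [check: 5·116 − 34·17 = 2]
  3 = 1·2 + 1   → row F = row D − 1·row E = (1, −6, 41)   [check: −6·116 + 41·17 = 1]
  2 = 2·1 + 0   → remainder 0, stop. gcd = 1 (last nonzero row F).
The gcd is 1, so 17 is invertible mod 116. The last nonzero row gives −6·116 + 41·17 = 1, so t = 41. So 17^(−1) ≡ 41 (mod 116). Verify: 17 · 41 = 697 ≡ 1 (mod 116). ✓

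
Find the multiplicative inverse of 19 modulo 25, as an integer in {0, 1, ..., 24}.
Apply the extended Euclidean algorithm to (25, 19), tracking rows (r, s, t) with s·25 + t·19 = r. Each division r_prev = q·r_cur + r_new produces the new row as (previous row) − q·(current row):
  row A: (25, 1, 0)   [1·25 + 0·19 = 25]
  row B: (19, 0, 1)   [0·25 + 1·19 = 19]
  25 = 1·19 + 6   → row C = row A − 1·row B = (6, 1, −1)   [check: 1·25 − 1·19 = 6]
  19 = 3·6 + 1   → row D = row B − 3·row C = (1, −3, 4)   [check: −3·25 + 4·19 = 1]
  6 = 6·1 + 0   → remainder 0, stop. gcd = 1 (last nonzero row D).
The gcd is 1, so 19 is invertible mod 25. The last nonzero row gives −3·25 + 4·19 = 1, so t = 4. So 19^(−1) ≡ 4 (mod 25). Verify: 19 · 4 = 76 ≡ 1 (mod 25). ✓

Final answer: 19^(−1) ≡ 4 (mod 25)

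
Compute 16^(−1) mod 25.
Apply the extended Euclidean algorithm to (25, 16), tracking rows (r, s, t) with s·25 + t·16 = r. Each division r_prev = q·r_cur + r_new produces the new row as (previous row) − q·(current row):
  row A: (25, 1, 0)   [1·25 + 0·16 = 25]
  row B: (16, 0, 1)   [0·25 + 1·16 = 16]
  25 = 1·16 + 9   → row C = row A − 1·row B = (9, 1, −1)   [check: 1·25 − 1·16 = 9]
  16 = 1·9 + 7   → row D = row B − 1·row C = (7, −1, 2)   [check: −1·25 + 2·16 = 7]
  9 = 1·7 + 2   → row E = row C − 1·row D = (2, 2, −3)   [check: 2·25 − 3·16 = 2]
  7 = 3·2 + 1   → row F = row D − 3·row E = (1, −7, 11)   [check: −7·25 + 11·16 = 1]
  2 = 2·1 + 0   → remainder 0, stop. gcd = 1 (last nonzero row F).
The gcd is 1, so 16 is invertible mod 25. The last nonzero row gives −7·25 + 11·16 = 1, so t = 11. So 16^(−1) ≡ 11 (mod 25). Verify: 16 · 11 = 176 ≡ 1 (mod 25). ✓

Final answer: 16^(−1) ≡ 11 (mod 25)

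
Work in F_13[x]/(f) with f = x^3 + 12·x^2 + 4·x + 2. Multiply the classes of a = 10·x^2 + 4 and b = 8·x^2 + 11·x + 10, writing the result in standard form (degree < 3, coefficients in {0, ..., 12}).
a · b ≡ 2·x^2 + 8·x + 11 (mod f(x))

Multiply as integer polynomials: a · b = 80·x^4 + 110·x^3 + 132·x^2 + 44·x + 40. Reducing coefficients mod 13: a · b ≡ 2·x^4 + 6·x^3 + 2·x^2 + 5·x + 1. Now divide by f(x) = x^3 + 12·x^2 + 4·x + 2 in F_13[x], eliminating the leading term at each step:
  leading term 2·x^4: subtract (2·x)·f(x) = 2·x^4 + 11·x^3 + 8·x^2 + 4·x, leaving 8·x^3 + 7·x^2 + x + 1 (coefficients mod 13)
  leading term 8·x^3: subtract (8)·f(x) = 8·x^3 + 5·x^2 + 6·x + 3, leaving 2·x^2 + 8·x + 11 (coefficients mod 13)
The degree is now < 3, so this is the remainder. Hence a · b ≡ 2·x^2 + 8·x + 11 in F_13[x]/(f).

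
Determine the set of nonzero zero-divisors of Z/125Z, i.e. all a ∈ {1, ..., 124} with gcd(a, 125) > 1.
nonzero zero-divisors of Z/125Z = {5, 10, 15, 20, 25, 30, 35, 40, 45, 50, 55, 60, 65, 70, 75, 80, 85, 90, 95, 100, 105, 110, 115, 120}

An element a ∈ Z/125Z (with a ≠ 0) is a zero-divisor iff gcd(a, 125) > 1 (because a is a unit precisely when gcd(a, n) = 1, and in Z/nZ every nonzero, non-unit element is a zero-divisor). Scan a = 1, ..., 124 and keep those with gcd(a, 125) > 1:
  gcd(5, 125) = 5, gcd(10, 125) = 5, gcd(15, 125) = 5, gcd(20, 125) = 5, gcd(25, 125) = 25, gcd(30, 125) = 5, gcd(35, 125) = 5, gcd(40, 125) = 5, gcd(45, 125) = 5, gcd(50, 125) = 25, gcd(55, 125) = 5, gcd(60, 125) = 5, gcd(65, 125) = 5, gcd(70, 125) = 5, gcd(75, 125) = 25, gcd(80, 125) = 5, gcd(85, 125) = 5, gcd(90, 125) = 5, gcd(95, 125) = 5, gcd(100, 125) = 25, gcd(105, 125) = 5, gcd(110, 125) = 5, gcd(115, 125) = 5, gcd(120, 125) = 5.
All other a ∈ {1, ..., 124} have gcd(a, 125) = 1 and are units. So the nonzero zero-divisors are exactly the 24 values of a appearing in this scan.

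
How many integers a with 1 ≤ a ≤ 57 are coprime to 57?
36

The number of a ∈ {1, ..., 57} with gcd(a, 57) = 1 is by definition Euler's totient φ(57). φ is multiplicative, with φ(p^e) = p^e − p^(e−1). Factorise 57 = 3 · 19. Then
  φ(57) = (3 − 1) · (19 − 1) = 2 · 18 = 36.
So there are 36 such integers.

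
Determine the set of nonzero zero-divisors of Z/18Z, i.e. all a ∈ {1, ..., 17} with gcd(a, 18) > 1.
An element a ∈ Z/18Z (with a ≠ 0) is a zero-divisor iff gcd(a, 18) > 1 (because a is a unit precisely when gcd(a, n) = 1, and in Z/nZ every nonzero, non-unit element is a zero-divisor). Scan a = 1, ..., 17 and keep those with gcd(a, 18) > 1:
  gcd(2, 18) = 2, gcd(3, 18) = 3, gcd(4, 18) = 2, gcd(6, 18) = 6, gcd(8, 18) = 2, gcd(9, 18) = 9, gcd(10, 18) = 2, gcd(12, 18) = 6, gcd(14, 18) = 2, gcd(15, 18) = 3, gcd(16, 18) = 2.
All other a ∈ {1, ..., 17} have gcd(a, 18) = 1 and are units. So the nonzero zero-divisors are exactly the 11 values of a appearing in this scan.

Final answer: nonzero zero-divisors of Z/18Z = {2, 3, 4, 6, 8, 9, 10, 12, 14, 15, 16}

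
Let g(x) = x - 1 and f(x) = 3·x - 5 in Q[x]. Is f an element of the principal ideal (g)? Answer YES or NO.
In Q[x] the ideal (g) consists of all multiples of g, so f ∈ (g) iff g | f, i.e. iff the remainder of f on division by g is 0. Divide f by g (g is monic, so eliminate the leading term of the running remainder at each step):
  leading term 3·x: subtract (3)·g(x) = 3·x - 3, leaving -2
The remainder r(x) = -2 ≠ 0 (and deg r < deg g), so g ∤ f, i.e. f ∉ (g).

Final answer: NO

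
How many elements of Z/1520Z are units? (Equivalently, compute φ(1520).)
Z/1520Z has φ(1520) = 576 units

An element a ∈ Z/1520Z is a unit iff gcd(a, 1520) = 1, so the number of units is φ(1520). φ is multiplicative, with φ(p^e) = p^e − p^(e−1). Factorise 1520 = 2^4 · 5 · 19. Then
  φ(1520) = (2^4 − 2^3) · (5 − 1) · (19 − 1) = 8 · 4 · 18 = 576.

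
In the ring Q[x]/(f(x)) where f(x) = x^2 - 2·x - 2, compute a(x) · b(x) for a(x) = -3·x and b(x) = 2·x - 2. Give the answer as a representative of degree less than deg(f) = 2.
First multiply in Q[x] without reducing: a · b = -6·x^2 + 6·x. Now divide by f(x) = x^2 - 2·x - 2, eliminating the leading term at each step:
  leading term -6·x^2: subtract (-6)·f(x) = -6·x^2 + 12·x + 12, leaving -6·x - 12
The degree is now < 2, so this is the remainder. Hence a · b ≡ -6·x - 12 in Q[x]/(f).

Final answer: a · b ≡ -6·x - 12 (mod f(x))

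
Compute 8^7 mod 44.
24

Use repeated squaring. Binary(7) = 111. Walk through the bits of the exponent 7 left-to-right: at each bit after the leading one, square the running value, then multiply by 8 if the bit is 1 (always reducing mod 44):
  bit 1 = 1 (leading): start with 8.
  bit 2 = 1: square 8^2 = 64 ≡ 20; bit is 1, so multiply 20·8 = 160 ≡ 28 (mod 44).
  bit 3 = 1: square 28^2 = 784 ≡ 36; bit is 1, so multiply 36·8 = 288 ≡ 24 (mod 44).
Final value: 8^7 ≡ 24 (mod 44).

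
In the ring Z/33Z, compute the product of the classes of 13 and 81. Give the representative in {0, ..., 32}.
Reduce the factors first: 81 ≡ 15 (mod 33), so 13 · 81 ≡ 13 · 15 (mod 33). 13 · 15 = 195. Dividing by 33: 195 = 5·33 + 30. So (13 · 81) mod 33 = 30.

Final answer: 30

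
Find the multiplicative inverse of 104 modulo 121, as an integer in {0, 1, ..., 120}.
104^(−1) ≡ 64 (mod 121)

Apply the extended Euclidean algorithm to (121, 104), tracking rows (r, s, t) with s·121 + t·104 = r. Each division r_prev = q·r_cur + r_new produces the new row as (previous row) − q·(current row):
  row A: (121, 1, 0)   [1·121 + 0·104 = 121]
  row B: (104, 0, 1)   [0·121 + 1·104 = 104]
  121 = 1·104 + 17   → row C = row A − 1·row B = (17, 1, −1)   [check: 1·121 − 1·104 = 17]
  104 = 6·17 + 2   → row D = row B − 6·row C = (2, −6, 7)   [check: −6·121 + 7·104 = 2]
  17 = 8·2 + 1   → row E = row C − 8·row D = (1, 49, −57)   [check: 49·121 − 57·104 = 1]
  2 = 2·1 + 0   → remainder 0, stop. gcd = 1 (last nonzero row E).
The gcd is 1, so 104 is invertible mod 121. The last nonzero row gives 49·121 − 57·104 = 1, so t = −57. So 104^(−1) ≡ −57 ≡ 64 (mod 121). Verify: 104 · 64 = 6656 ≡ 1 (mod 121). ✓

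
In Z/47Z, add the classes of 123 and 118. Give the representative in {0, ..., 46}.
6

Reduce the summands first: 123 ≡ 29, 118 ≡ 24 (mod 47), so 123 + 118 ≡ 29 + 24 (mod 47). 29 + 24 = 53; 53 = 1·47 + 6, so (123 + 118) mod 47 = 6.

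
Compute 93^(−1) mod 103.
93^(−1) ≡ 72 (mod 103)

Apply the extended Euclidean algorithm to (103, 93), tracking rows (r, s, t) with s·103 + t·93 = r. Each division r_prev = q·r_cur + r_new produces the new row as (previous row) − q·(current row):
  row A: (103, 1, 0)   [1·103 + 0·93 = 103]
  row B: (93, 0, 1)   [0·103 + 1·93 = 93]
  103 = 1·93 + 10   → row C = row A − 1·row B = (10, 1, −1)   [check: 1·103 − 1·93 = 10]
  93 = 9·10 + 3   → row D = row B − 9·row C = (3, −9, 10)   [check: −9·103 + 10·93 = 3]
  10 = 3·3 + 1   → row E = row C − 3·row D = (1, 28, −31)   [check: 28·103 − 31·93 = 1]
  3 = 3·1 + 0   → remainder 0, stop. gcd = 1 (last nonzero row E).
The gcd is 1, so 93 is invertible mod 103. The last nonzero row gives 28·103 − 31·93 = 1, so t = −31. So 93^(−1) ≡ −31 ≡ 72 (mod 103). Verify: 93 · 72 = 6696 ≡ 1 (mod 103). ✓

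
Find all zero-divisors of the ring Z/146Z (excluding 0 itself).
An element a ∈ Z/146Z (with a ≠ 0) is a zero-divisor iff gcd(a, 146) > 1 (because a is a unit precisely when gcd(a, n) = 1, and in Z/nZ every nonzero, non-unit element is a zero-divisor). Scan a = 1, ..., 145 and keep those with gcd(a, 146) > 1:
  gcd(2, 146) = 2, gcd(4, 146) = 2, gcd(6, 146) = 2, gcd(8, 146) = 2, gcd(10, 146) = 2, gcd(12, 146) = 2, gcd(14, 146) = 2, gcd(16, 146) = 2, gcd(18, 146) = 2, gcd(20, 146) = 2, gcd(22, 146) = 2, gcd(24, 146) = 2, gcd(26, 146) = 2, gcd(28, 146) = 2, gcd(30, 146) = 2, gcd(32, 146) = 2, gcd(34, 146) = 2, gcd(36, 146) = 2, gcd(38, 146) = 2, gcd(40, 146) = 2, gcd(42, 146) = 2, gcd(44, 146) = 2, gcd(46, 146) = 2, gcd(48, 146) = 2, gcd(50, 146) = 2, gcd(52, 146) = 2, gcd(54, 146) = 2, gcd(56, 146) = 2, gcd(58, 146) = 2, gcd(60, 146) = 2, gcd(62, 146) = 2, gcd(64, 146) = 2, gcd(66, 146) = 2, gcd(68, 146) = 2, gcd(70, 146) = 2, gcd(72, 146) = 2, gcd(73, 146) = 73, gcd(74, 146) = 2, gcd(76, 146) = 2, gcd(78, 146) = 2, gcd(80, 146) = 2, gcd(82, 146) = 2, gcd(84, 146) = 2, gcd(86, 146) = 2, gcd(88, 146) = 2, gcd(90, 146) = 2, gcd(92, 146) = 2, gcd(94, 146) = 2, gcd(96, 146) = 2, gcd(98, 146) = 2, gcd(100, 146) = 2, gcd(102, 146) = 2, gcd(104, 146) = 2, gcd(106, 146) = 2, gcd(108, 146) = 2, gcd(110, 146) = 2, gcd(112, 146) = 2, gcd(114, 146) = 2, gcd(116, 146) = 2, gcd(118, 146) = 2, gcd(120, 146) = 2, gcd(122, 146) = 2, gcd(124, 146) = 2, gcd(126, 146) = 2, gcd(128, 146) = 2, gcd(130, 146) = 2, gcd(132, 146) = 2, gcd(134, 146) = 2, gcd(136, 146) = 2, gcd(138, 146) = 2, gcd(140, 146) = 2, gcd(142, 146) = 2, gcd(144, 146) = 2.
All other a ∈ {1, ..., 145} have gcd(a, 146) = 1 and are units. So the nonzero zero-divisors are exactly the 73 values of a appearing in this scan.

Final answer: nonzero zero-divisors of Z/146Z = {2, 4, 6, 8, 10, 12, 14, 16, 18, 20, 22, 24, 26, 28, 30, 32, 34, 36, 38, 40, 42, 44, 46, 48, 50, 52, 54, 56, 58, 60, 62, 64, 66, 68, 70, 72, 73, 74, 76, 78, 80, 82, 84, 86, 88, 90, 92, 94, 96, 98, 100, 102, 104, 106, 108, 110, 112, 114, 116, 118, 120, 122, 124, 126, 128, 130, 132, 134, 136, 138, 140, 142, 144}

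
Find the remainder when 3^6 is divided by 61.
Use repeated squaring. Binary(6) = 110. Walk through the bits of the exponent 6 left-to-right: at each bit after the leading one, square the running value, then multiply by 3 if the bit is 1 (always reducing mod 61):
  bit 1 = 1 (leading): start with 3.
  bit 2 = 1: square 3^2 = 9; bit is 1, so multiply 9·3 = 27 (mod 61).
  bit 3 = 0: square 27^2 = 729 ≡ 58 (mod 61).
Final value: 3^6 ≡ 58 (mod 61).

Final answer: 58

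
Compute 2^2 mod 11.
4

Use repeated squaring. Binary(2) = 10. Walk through the bits of the exponent 2 left-to-right: at each bit after the leading one, square the running value, then multiply by 2 if the bit is 1 (always reducing mod 11):
  bit 1 = 1 (leading): start with 2.
  bit 2 = 0: square 2^2 = 4 (mod 11).
Final value: 2^2 ≡ 4 (mod 11).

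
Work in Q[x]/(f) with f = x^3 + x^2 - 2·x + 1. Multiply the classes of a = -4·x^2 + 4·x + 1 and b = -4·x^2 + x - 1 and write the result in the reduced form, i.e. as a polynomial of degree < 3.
First multiply in Q[x] without reducing: a · b = 16·x^4 - 20·x^3 + 4·x^2 - 3·x - 1. Now divide by f(x) = x^3 + x^2 - 2·x + 1, eliminating the leading term at each step:
  leading term 16·x^4: subtract (16·x)·f(x) = 16·x^4 + 16·x^3 - 32·x^2 + 16·x, leaving -36·x^3 + 36·x^2 - 19·x - 1
  leading term -36·x^3: subtract (-36)·f(x) = -36·x^3 - 36·x^2 + 72·x - 36, leaving 72·x^2 - 91·x + 35
The degree is now < 3, so this is the remainder. Hence a · b ≡ 72·x^2 - 91·x + 35 in Q[x]/(f).

Final answer: a · b ≡ 72·x^2 - 91·x + 35 (mod f(x))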